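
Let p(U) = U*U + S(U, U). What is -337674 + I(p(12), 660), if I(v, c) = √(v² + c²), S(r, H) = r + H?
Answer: -337674 + 12*√3221 ≈ -3.3699e+5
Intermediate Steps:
S(r, H) = H + r
p(U) = U² + 2*U (p(U) = U*U + (U + U) = U² + 2*U)
I(v, c) = √(c² + v²)
-337674 + I(p(12), 660) = -337674 + √(660² + (12*(2 + 12))²) = -337674 + √(435600 + (12*14)²) = -337674 + √(435600 + 168²) = -337674 + √(435600 + 28224) = -337674 + √463824 = -337674 + 12*√3221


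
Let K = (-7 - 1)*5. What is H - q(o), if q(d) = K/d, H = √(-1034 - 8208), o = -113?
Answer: -40/113 + I*√9242 ≈ -0.35398 + 96.135*I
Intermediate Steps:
K = -40 (K = -8*5 = -40)
H = I*√9242 (H = √(-9242) = I*√9242 ≈ 96.135*I)
q(d) = -40/d
H - q(o) = I*√9242 - (-40)/(-113) = I*√9242 - (-40)*(-1)/113 = I*√9242 - 1*40/113 = I*√9242 - 40/113 = -40/113 + I*√9242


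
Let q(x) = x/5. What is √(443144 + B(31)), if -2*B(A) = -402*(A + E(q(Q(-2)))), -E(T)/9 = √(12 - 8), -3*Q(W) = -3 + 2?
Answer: √445757 ≈ 667.65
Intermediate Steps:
Q(W) = ⅓ (Q(W) = -(-3 + 2)/3 = -⅓*(-1) = ⅓)
q(x) = x/5 (q(x) = x*(⅕) = x/5)
E(T) = -18 (E(T) = -9*√(12 - 8) = -9*√4 = -9*2 = -18)
B(A) = -3618 + 201*A (B(A) = -(-201)*(A - 18) = -(-201)*(-18 + A) = -(7236 - 402*A)/2 = -3618 + 201*A)
√(443144 + B(31)) = √(443144 + (-3618 + 201*31)) = √(443144 + (-3618 + 6231)) = √(443144 + 2613) = √445757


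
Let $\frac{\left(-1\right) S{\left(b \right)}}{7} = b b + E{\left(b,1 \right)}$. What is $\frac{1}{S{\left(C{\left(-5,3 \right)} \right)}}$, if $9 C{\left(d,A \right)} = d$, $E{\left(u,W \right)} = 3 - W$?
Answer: $- \frac{81}{1309} \approx -0.061879$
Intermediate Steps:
$C{\left(d,A \right)} = \frac{d}{9}$
$S{\left(b \right)} = -14 - 7 b^{2}$ ($S{\left(b \right)} = - 7 \left(b b + \left(3 - 1\right)\right) = - 7 \left(b^{2} + \left(3 - 1\right)\right) = - 7 \left(b^{2} + 2\right) = - 7 \left(2 + b^{2}\right) = -14 - 7 b^{2}$)
$\frac{1}{S{\left(C{\left(-5,3 \right)} \right)}} = \frac{1}{-14 - 7 \left(\frac{1}{9} \left(-5\right)\right)^{2}} = \frac{1}{-14 - 7 \left(- \frac{5}{9}\right)^{2}} = \frac{1}{-14 - \frac{175}{81}} = \frac{1}{- \frac{1309}{81}} = - \frac{81}{1309}$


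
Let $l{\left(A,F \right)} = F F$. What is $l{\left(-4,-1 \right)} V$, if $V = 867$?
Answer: $867$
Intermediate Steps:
$l{\left(A,F \right)} = F^{2}$
$l{\left(-4,-1 \right)} V = \left(-1\right)^{2} \cdot 867 = 1 \cdot 867 = 867$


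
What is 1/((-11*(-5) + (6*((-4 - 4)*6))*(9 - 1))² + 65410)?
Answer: 1/5123411 ≈ 1.9518e-7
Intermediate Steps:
1/((-11*(-5) + (6*((-4 - 4)*6))*(9 - 1))² + 65410) = 1/((55 + (6*(-8*6))*8)² + 65410) = 1/((55 + (6*(-48))*8)² + 65410) = 1/((55 - 288*8)² + 65410) = 1/((55 - 2304)² + 65410) = 1/((-2249)² + 65410) = 1/(5058001 + 65410) = 1/5123411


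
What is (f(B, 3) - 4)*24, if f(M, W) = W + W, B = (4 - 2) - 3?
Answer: 48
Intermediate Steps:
B = -1 (B = 2 - 3 = -1)
f(M, W) = 2*W
(f(B, 3) - 4)*24 = (2*3 - 4)*24 = (6 - 4)*24 = 2*24 = 48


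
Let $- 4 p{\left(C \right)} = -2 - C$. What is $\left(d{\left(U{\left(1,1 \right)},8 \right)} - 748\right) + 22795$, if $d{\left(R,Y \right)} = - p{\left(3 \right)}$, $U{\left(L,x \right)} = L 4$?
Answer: $\frac{88183}{4} \approx 22046.0$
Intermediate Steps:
$p{\left(C \right)} = \frac{1}{2} + \frac{C}{4}$ ($p{\left(C \right)} = - \frac{-2 - C}{4} = \frac{1}{2} + \frac{C}{4}$)
$U{\left(L,x \right)} = 4 L$
$d{\left(R,Y \right)} = - \frac{5}{4}$ ($d{\left(R,Y \right)} = - (\frac{1}{2} + \frac{1}{4} \cdot 3) = - (\frac{1}{2} + \frac{3}{4}) = \left(-1\right) \frac{5}{4} = - \frac{5}{4}$)
$\left(d{\left(U{\left(1,1 \right)},8 \right)} - 748\right) + 22795 = \left(- \frac{5}{4} - 748\right) + 22795 = - \frac{2997}{4} + 22795 = \frac{88183}{4}$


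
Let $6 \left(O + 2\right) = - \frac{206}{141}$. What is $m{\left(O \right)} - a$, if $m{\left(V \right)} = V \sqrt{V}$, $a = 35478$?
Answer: $-35478 - \frac{949 i \sqrt{44603}}{59643} \approx -35478.0 - 3.3604 i$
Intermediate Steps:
$O = - \frac{949}{423}$ ($O = -2 + \frac{\left(-206\right) \frac{1}{141}}{6} = -2 + \frac{1}{6} \left(- \frac{206}{141}\right) = -2 - \frac{103}{423} = - \frac{949}{423} \approx -2.2435$)
$m{\left(V \right)} = V^{\frac{3}{2}}$
$m{\left(O \right)} - a = \left(- \frac{949}{423}\right)^{\frac{3}{2}} - 35478 = - \frac{949 i \sqrt{44603}}{59643} - 35478 = -35478 - \frac{949 i \sqrt{44603}}{59643}$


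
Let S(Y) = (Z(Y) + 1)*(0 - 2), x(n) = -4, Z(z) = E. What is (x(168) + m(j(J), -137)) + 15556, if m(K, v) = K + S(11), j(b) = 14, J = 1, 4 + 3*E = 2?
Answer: 46696/3 ≈ 15565.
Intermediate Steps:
E = -⅔ (E = -4/3 + (⅓)*2 = -4/3 + ⅔ = -⅔ ≈ -0.66667)
Z(z) = -⅔
S(Y) = -⅔ (S(Y) = (-⅔ + 1)*(0 - 2) = (⅓)*(-2) = -⅔)
m(K, v) = -⅔ + K (m(K, v) = K - ⅔ = -⅔ + K)
(x(168) + m(j(J), -137)) + 15556 = (-4 + (-⅔ + 14)) + 15556 = (-4 + 40/3) + 15556 = 28/3 + 15556 = 46696/3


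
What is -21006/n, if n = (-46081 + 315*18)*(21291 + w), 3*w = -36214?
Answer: 63018/1117727849 ≈ 5.6380e-5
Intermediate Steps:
w = -36214/3 (w = (1/3)*(-36214) = -36214/3 ≈ -12071.)
n = -1117727849/3 (n = (-46081 + 315*18)*(21291 - 36214/3) = (-46081 + 5670)*(27659/3) = -40411*27659/3 = -1117727849/3 ≈ -3.7258e+8)
-21006/n = -21006/(-1117727849/3) = -21006*(-3/1117727849) = 63018/1117727849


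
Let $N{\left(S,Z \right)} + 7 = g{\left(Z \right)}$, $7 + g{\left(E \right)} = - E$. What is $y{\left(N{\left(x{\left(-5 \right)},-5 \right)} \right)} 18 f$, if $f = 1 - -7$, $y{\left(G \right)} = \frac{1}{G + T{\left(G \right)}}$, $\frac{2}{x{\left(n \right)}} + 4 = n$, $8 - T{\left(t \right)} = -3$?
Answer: $72$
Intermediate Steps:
$T{\left(t \right)} = 11$ ($T{\left(t \right)} = 8 - -3 = 8 + 3 = 11$)
$g{\left(E \right)} = -7 - E$
$x{\left(n \right)} = \frac{2}{-4 + n}$
$N{\left(S,Z \right)} = -14 - Z$ ($N{\left(S,Z \right)} = -7 - \left(7 + Z\right) = -14 - Z$)
$y{\left(G \right)} = \frac{1}{11 + G}$ ($y{\left(G \right)} = \frac{1}{G + 11} = \frac{1}{11 + G}$)
$f = 8$ ($f = 1 + 7 = 8$)
$y{\left(N{\left(x{\left(-5 \right)},-5 \right)} \right)} 18 f = \frac{1}{11 - 9} \cdot 18 \cdot 8 = \frac{1}{2} \cdot 18 \cdot 8 = 9 \cdot 8 = 72$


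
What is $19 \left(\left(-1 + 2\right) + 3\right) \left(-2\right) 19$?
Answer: $-2888$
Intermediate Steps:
$19 \left(\left(-1 + 2\right) + 3\right) \left(-2\right) 19 = 19 \left(1 + 3\right) \left(-2\right) 19 = 19 \cdot 4 \left(-2\right) 19 = 19 \left(-8\right) 19 = \left(-152\right) 19 = -2888$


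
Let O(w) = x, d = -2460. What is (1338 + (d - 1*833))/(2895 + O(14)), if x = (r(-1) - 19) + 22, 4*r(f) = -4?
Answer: -1955/2897 ≈ -0.67484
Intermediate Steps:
r(f) = -1 (r(f) = (¼)*(-4) = -1)
x = 2 (x = (-1 - 19) + 22 = -20 + 22 = 2)
O(w) = 2
(1338 + (d - 1*833))/(2895 + O(14)) = (1338 + (-2460 - 1*833))/(2895 + 2) = (1338 + (-2460 - 833))/2897 = (1338 - 3293)*(1/2897) = -1955*1/2897 = -1955/2897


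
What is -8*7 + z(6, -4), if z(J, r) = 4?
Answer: -52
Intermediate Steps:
-8*7 + z(6, -4) = -8*7 + 4 = -56 + 4 = -52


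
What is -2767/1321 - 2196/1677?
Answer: -2513725/738439 ≈ -3.4041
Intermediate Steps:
-2767/1321 - 2196/1677 = -2767*1/1321 - 2196*1/1677 = -2767/1321 - 732/559 = -2513725/738439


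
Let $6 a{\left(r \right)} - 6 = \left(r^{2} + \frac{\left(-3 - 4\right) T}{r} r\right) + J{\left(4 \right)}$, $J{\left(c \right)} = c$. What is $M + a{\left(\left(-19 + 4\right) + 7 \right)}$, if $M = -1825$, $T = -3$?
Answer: $- \frac{10855}{6} \approx -1809.2$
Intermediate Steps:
$a{\left(r \right)} = \frac{31}{6} + \frac{r^{2}}{6}$ ($a{\left(r \right)} = 1 + \frac{\left(r^{2} + \frac{\left(-3 - 4\right) \left(-3\right)}{r} r\right) + 4}{6} = 1 + \frac{\left(r^{2} + \frac{\left(-7\right) \left(-3\right)}{r} r\right) + 4}{6} = 1 + \frac{\left(r^{2} + \frac{21}{r} r\right) + 4}{6} = 1 + \frac{\left(r^{2} + 21\right) + 4}{6} = 1 + \frac{\left(21 + r^{2}\right) + 4}{6} = 1 + \frac{25 + r^{2}}{6} = 1 + \left(\frac{25}{6} + \frac{r^{2}}{6}\right) = \frac{31}{6} + \frac{r^{2}}{6}$)
$M + a{\left(\left(-19 + 4\right) + 7 \right)} = -1825 + \left(\frac{31}{6} + \frac{\left(\left(-19 + 4\right) + 7\right)^{2}}{6}\right) = -1825 + \left(\frac{31}{6} + \frac{\left(-15 + 7\right)^{2}}{6}\right) = -1825 + \left(\frac{31}{6} + \frac{\left(-8\right)^{2}}{6}\right) = -1825 + \left(\frac{31}{6} + \frac{1}{6} \cdot 64\right) = -1825 + \left(\frac{31}{6} + \frac{32}{3}\right) = -1825 + \frac{95}{6} = - \frac{10855}{6}$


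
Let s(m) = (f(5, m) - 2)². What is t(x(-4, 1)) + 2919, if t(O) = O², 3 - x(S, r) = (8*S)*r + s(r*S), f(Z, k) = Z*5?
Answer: 246955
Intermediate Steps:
f(Z, k) = 5*Z
s(m) = 529 (s(m) = (5*5 - 2)² = (25 - 2)² = 23² = 529)
x(S, r) = -526 - 8*S*r (x(S, r) = 3 - ((8*S)*r + 529) = 3 - (8*S*r + 529) = 3 - (529 + 8*S*r) = 3 + (-529 - 8*S*r) = -526 - 8*S*r)
t(x(-4, 1)) + 2919 = (-526 - 8*(-4)*1)² + 2919 = (-526 + 32)² + 2919 = (-494)² + 2919 = 244036 + 2919 = 246955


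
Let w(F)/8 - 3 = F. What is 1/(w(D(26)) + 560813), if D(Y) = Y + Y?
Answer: 1/561253 ≈ 1.7817e-6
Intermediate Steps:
D(Y) = 2*Y
w(F) = 24 + 8*F
1/(w(D(26)) + 560813) = 1/((24 + 8*(2*26)) + 560813) = 1/((24 + 8*52) + 560813) = 1/((24 + 416) + 560813) = 1/(440 + 560813) = 1/561253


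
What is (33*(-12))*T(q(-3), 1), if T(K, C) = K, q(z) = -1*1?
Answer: 396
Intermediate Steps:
q(z) = -1
(33*(-12))*T(q(-3), 1) = (33*(-12))*(-1) = -396*(-1) = 396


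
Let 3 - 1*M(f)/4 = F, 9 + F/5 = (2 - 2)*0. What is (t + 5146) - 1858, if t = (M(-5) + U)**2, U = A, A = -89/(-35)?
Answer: 50390281/1225 ≈ 41135.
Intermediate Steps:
A = 89/35 (A = -89*(-1/35) = 89/35 ≈ 2.5429)
F = -45 (F = -45 + 5*((2 - 2)*0) = -45 + 5*(0*0) = -45 + 5*0 = -45 + 0 = -45)
M(f) = 192 (M(f) = 12 - 4*(-45) = 12 + 180 = 192)
U = 89/35 ≈ 2.5429
t = 46362481/1225 (t = (192 + 89/35)**2 = (6809/35)**2 = 46362481/1225 ≈ 37847.)
(t + 5146) - 1858 = (46362481/1225 + 5146) - 1858 = 52666331/1225 - 1858 = 50390281/1225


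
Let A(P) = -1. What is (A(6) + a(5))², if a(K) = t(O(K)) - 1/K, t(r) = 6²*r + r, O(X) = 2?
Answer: 132496/25 ≈ 5299.8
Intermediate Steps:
t(r) = 37*r (t(r) = 36*r + r = 37*r)
a(K) = 74 - 1/K (a(K) = 37*2 - 1/K = 74 - 1/K)
(A(6) + a(5))² = (-1 + (74 - 1/5))² = (-1 + (74 - 1*⅕))² = (-1 + (74 - ⅕))² = (-1 + 369/5)² = (364/5)² = 132496/25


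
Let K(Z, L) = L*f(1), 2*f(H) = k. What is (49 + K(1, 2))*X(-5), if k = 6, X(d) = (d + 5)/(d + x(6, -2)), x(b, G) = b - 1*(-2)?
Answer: 0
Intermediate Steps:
x(b, G) = 2 + b (x(b, G) = b + 2 = 2 + b)
X(d) = (5 + d)/(8 + d) (X(d) = (d + 5)/(d + (2 + 6)) = (5 + d)/(d + 8) = (5 + d)/(8 + d))
f(H) = 3 (f(H) = (½)*6 = 3)
K(Z, L) = 3*L (K(Z, L) = L*3 = 3*L)
(49 + K(1, 2))*X(-5) = (49 + 3*2)*((5 - 5)/(8 - 5)) = (49 + 6)*(0/3) = 55*((⅓)*0) = 55*0 = 0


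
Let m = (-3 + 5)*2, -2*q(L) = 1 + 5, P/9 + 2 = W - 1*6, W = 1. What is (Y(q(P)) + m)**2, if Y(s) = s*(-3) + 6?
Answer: 361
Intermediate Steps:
P = -63 (P = -18 + 9*(1 - 1*6) = -18 + 9*(1 - 6) = -18 + 9*(-5) = -18 - 45 = -63)
q(L) = -3 (q(L) = -(1 + 5)/2 = -1/2*6 = -3)
Y(s) = 6 - 3*s (Y(s) = -3*s + 6 = 6 - 3*s)
m = 4 (m = 2*2 = 4)
(Y(q(P)) + m)**2 = ((6 - 3*(-3)) + 4)**2 = ((6 + 9) + 4)**2 = (15 + 4)**2 = 19**2 = 361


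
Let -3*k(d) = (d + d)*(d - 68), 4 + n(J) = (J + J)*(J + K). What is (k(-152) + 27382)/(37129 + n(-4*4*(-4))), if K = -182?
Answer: 15266/66063 ≈ 0.23108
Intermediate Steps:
n(J) = -4 + 2*J*(-182 + J) (n(J) = -4 + (J + J)*(J - 182) = -4 + (2*J)*(-182 + J) = -4 + 2*J*(-182 + J))
k(d) = -2*d*(-68 + d)/3 (k(d) = -(d + d)*(d - 68)/3 = -2*d*(-68 + d)/3)
(k(-152) + 27382)/(37129 + n(-4*4*(-4))) = ((⅔)*(-152)*(68 - 1*(-152)) + 27382)/(37129 + (-4 - 364*(-4*4)*(-4) + 2*(-4*4*(-4))²)) = ((⅔)*(-152)*(68 + 152) + 27382)/(37129 + (-4 - (-5824)*(-4) + 2*(-16*(-4))²)) = ((⅔)*(-152)*220 + 27382)/(37129 + (-4 - 364*64 + 2*64²)) = (-66880/3 + 27382)/(37129 + (-4 - 23296 + 2*4096)) = 15266/(3*(37129 + (-4 - 23296 + 8192))) = 15266/(3*(37129 - 15108)) = (15266/3)/22021 = (15266/3)*(1/22021) = 15266/66063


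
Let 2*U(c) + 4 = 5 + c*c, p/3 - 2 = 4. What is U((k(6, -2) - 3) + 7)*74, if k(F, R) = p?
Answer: 17945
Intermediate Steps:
p = 18 (p = 6 + 3*4 = 6 + 12 = 18)
k(F, R) = 18
U(c) = 1/2 + c**2/2 (U(c) = -2 + (5 + c*c)/2 = -2 + (5 + c**2)/2 = -2 + (5/2 + c**2/2) = 1/2 + c**2/2)
U((k(6, -2) - 3) + 7)*74 = (1/2 + ((18 - 3) + 7)**2/2)*74 = (1/2 + (15 + 7)**2/2)*74 = (1/2 + (1/2)*22**2)*74 = (1/2 + (1/2)*484)*74 = (1/2 + 242)*74 = (485/2)*74 = 17945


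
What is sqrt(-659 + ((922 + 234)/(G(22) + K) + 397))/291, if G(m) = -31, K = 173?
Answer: 2*I*sqrt(319926)/20661 ≈ 0.054752*I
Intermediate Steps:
sqrt(-659 + ((922 + 234)/(G(22) + K) + 397))/291 = sqrt(-659 + ((922 + 234)/(-31 + 173) + 397))/291 = sqrt(-659 + (1156/142 + 397))*(1/291) = sqrt(-659 + (1156*(1/142) + 397))*(1/291) = sqrt(-659 + (578/71 + 397))*(1/291) = sqrt(-659 + 28765/71)*(1/291) = sqrt(-18024/71)*(1/291) = (2*I*sqrt(319926)/71)*(1/291) = 2*I*sqrt(319926)/20661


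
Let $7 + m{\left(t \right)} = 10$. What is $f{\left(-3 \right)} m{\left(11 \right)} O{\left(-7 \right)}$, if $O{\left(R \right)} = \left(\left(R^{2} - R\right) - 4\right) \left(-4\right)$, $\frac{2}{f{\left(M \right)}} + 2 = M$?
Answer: $\frac{1248}{5} \approx 249.6$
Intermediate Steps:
$f{\left(M \right)} = \frac{2}{-2 + M}$
$m{\left(t \right)} = 3$ ($m{\left(t \right)} = -7 + 10 = 3$)
$O{\left(R \right)} = 16 - 4 R^{2} + 4 R$ ($O{\left(R \right)} = \left(-4 + R^{2} - R\right) \left(-4\right) = 16 - 4 R^{2} + 4 R$)
$f{\left(-3 \right)} m{\left(11 \right)} O{\left(-7 \right)} = \frac{2}{-2 - 3} \cdot 3 \left(16 - 4 \left(-7\right)^{2} + 4 \left(-7\right)\right) = \frac{2}{-5} \cdot 3 \left(16 - 196 - 28\right) = 2 \left(- \frac{1}{5}\right) 3 \left(16 - 196 - 28\right) = \left(- \frac{2}{5}\right) 3 \left(-208\right) = \left(- \frac{6}{5}\right) \left(-208\right) = \frac{1248}{5}$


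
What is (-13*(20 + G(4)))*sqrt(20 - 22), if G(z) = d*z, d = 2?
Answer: -364*I*sqrt(2) ≈ -514.77*I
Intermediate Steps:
G(z) = 2*z
(-13*(20 + G(4)))*sqrt(20 - 22) = (-13*(20 + 2*4))*sqrt(20 - 22) = (-13*(20 + 8))*sqrt(-2) = (-13*28)*(I*sqrt(2)) = -364*I*sqrt(2)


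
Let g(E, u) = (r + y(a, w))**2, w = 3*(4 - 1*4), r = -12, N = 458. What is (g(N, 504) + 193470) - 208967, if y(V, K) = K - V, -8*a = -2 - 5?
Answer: -981199/64 ≈ -15331.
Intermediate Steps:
w = 0 (w = 3*(4 - 4) = 3*0 = 0)
a = 7/8 (a = -(-2 - 5)/8 = -1/8*(-7) = 7/8 ≈ 0.87500)
g(E, u) = 10609/64 (g(E, u) = (-12 + (0 - 1*7/8))**2 = (-12 + (0 - 7/8))**2 = (-12 - 7/8)**2 = (-103/8)**2 = 10609/64)
(g(N, 504) + 193470) - 208967 = (10609/64 + 193470) - 208967 = 12392689/64 - 208967 = -981199/64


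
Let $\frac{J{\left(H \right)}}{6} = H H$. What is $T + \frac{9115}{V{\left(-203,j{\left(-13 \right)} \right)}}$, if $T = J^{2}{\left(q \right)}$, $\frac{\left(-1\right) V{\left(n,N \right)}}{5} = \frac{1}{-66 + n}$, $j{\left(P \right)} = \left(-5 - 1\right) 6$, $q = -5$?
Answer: $512887$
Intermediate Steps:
$j{\left(P \right)} = -36$ ($j{\left(P \right)} = \left(-6\right) 6 = -36$)
$V{\left(n,N \right)} = - \frac{5}{-66 + n}$
$J{\left(H \right)} = 6 H^{2}$ ($J{\left(H \right)} = 6 H H = 6 H^{2}$)
$T = 22500$ ($T = \left(6 \left(-5\right)^{2}\right)^{2} = \left(6 \cdot 25\right)^{2} = 150^{2} = 22500$)
$T + \frac{9115}{V{\left(-203,j{\left(-13 \right)} \right)}} = 22500 + \frac{9115}{\left(-5\right) \frac{1}{-66 - 203}} = 22500 + \frac{9115}{\left(-5\right) \frac{1}{-269}} = 22500 + \frac{9115}{\left(-5\right) \left(- \frac{1}{269}\right)} = 22500 + \frac{9115}{\frac{5}{269}} = 22500 + 9115 \cdot \frac{269}{5} = 22500 + 490387 = 512887$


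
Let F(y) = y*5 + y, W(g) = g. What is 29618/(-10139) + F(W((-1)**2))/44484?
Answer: -219577713/75170546 ≈ -2.9211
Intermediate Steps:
F(y) = 6*y (F(y) = 5*y + y = 6*y)
29618/(-10139) + F(W((-1)**2))/44484 = 29618/(-10139) + (6*(-1)**2)/44484 = 29618*(-1/10139) + (6*1)*(1/44484) = -29618/10139 + 6*(1/44484) = -29618/10139 + 1/7414 = -219577713/75170546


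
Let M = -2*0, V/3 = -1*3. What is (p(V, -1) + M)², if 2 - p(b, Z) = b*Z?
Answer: 49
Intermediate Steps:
V = -9 (V = 3*(-1*3) = 3*(-3) = -9)
p(b, Z) = 2 - Z*b (p(b, Z) = 2 - b*Z = 2 - Z*b)
M = 0
(p(V, -1) + M)² = ((2 - 1*(-1)*(-9)) + 0)² = ((2 - 9) + 0)² = (-7 + 0)² = (-7)² = 49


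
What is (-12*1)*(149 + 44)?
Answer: -2316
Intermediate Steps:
(-12*1)*(149 + 44) = -12*193 = -2316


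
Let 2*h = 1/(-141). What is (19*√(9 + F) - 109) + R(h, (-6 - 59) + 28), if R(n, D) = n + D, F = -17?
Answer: -41173/282 + 38*I*√2 ≈ -146.0 + 53.74*I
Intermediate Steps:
h = -1/282 (h = (½)/(-141) = (½)*(-1/141) = -1/282 ≈ -0.0035461)
R(n, D) = D + n
(19*√(9 + F) - 109) + R(h, (-6 - 59) + 28) = (19*√(9 - 17) - 109) + (((-6 - 59) + 28) - 1/282) = (19*√(-8) - 109) + ((-65 + 28) - 1/282) = (19*(2*I*√2) - 109) + (-37 - 1/282) = (38*I*√2 - 109) - 10435/282 = (-109 + 38*I*√2) - 10435/282 = -41173/282 + 38*I*√2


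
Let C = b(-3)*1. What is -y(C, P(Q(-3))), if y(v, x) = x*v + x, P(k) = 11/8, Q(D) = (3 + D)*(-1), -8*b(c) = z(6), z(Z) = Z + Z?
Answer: 11/16 ≈ 0.68750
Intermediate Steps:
z(Z) = 2*Z
b(c) = -3/2 (b(c) = -6/4 = -⅛*12 = -3/2)
Q(D) = -3 - D
C = -3/2 (C = -3/2*1 = -3/2 ≈ -1.5000)
P(k) = 11/8 (P(k) = 11*(⅛) = 11/8)
y(v, x) = x + v*x (y(v, x) = v*x + x = x + v*x)
-y(C, P(Q(-3))) = -11*(1 - 3/2)/8 = -11*(-1)/(8*2) = -1*(-11/16) = 11/16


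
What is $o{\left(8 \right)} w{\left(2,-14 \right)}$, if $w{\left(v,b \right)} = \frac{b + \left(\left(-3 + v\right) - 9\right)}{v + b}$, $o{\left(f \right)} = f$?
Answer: $16$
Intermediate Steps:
$w{\left(v,b \right)} = \frac{-12 + b + v}{b + v}$ ($w{\left(v,b \right)} = \frac{b + \left(\left(-3 + v\right) - 9\right)}{b + v} = \frac{b + \left(-12 + v\right)}{b + v} = \frac{-12 + b + v}{b + v}$)
$o{\left(8 \right)} w{\left(2,-14 \right)} = 8 \frac{-12 - 14 + 2}{-14 + 2} = 8 \frac{1}{-12} \left(-24\right) = 8 \left(\left(- \frac{1}{12}\right) \left(-24\right)\right) = 8 \cdot 2 = 16$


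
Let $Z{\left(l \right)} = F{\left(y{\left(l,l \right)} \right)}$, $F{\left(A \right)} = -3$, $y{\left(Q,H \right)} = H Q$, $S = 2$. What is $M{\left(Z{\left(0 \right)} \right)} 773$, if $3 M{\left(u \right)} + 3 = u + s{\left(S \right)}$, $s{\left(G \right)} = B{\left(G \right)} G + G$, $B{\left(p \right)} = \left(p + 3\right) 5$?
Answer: $\frac{35558}{3} \approx 11853.0$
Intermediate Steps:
$B{\left(p \right)} = 15 + 5 p$ ($B{\left(p \right)} = \left(3 + p\right) 5 = 15 + 5 p$)
$s{\left(G \right)} = G + G \left(15 + 5 G\right)$ ($s{\left(G \right)} = \left(15 + 5 G\right) G + G = G \left(15 + 5 G\right) + G = G + G \left(15 + 5 G\right)$)
$Z{\left(l \right)} = -3$
$M{\left(u \right)} = \frac{49}{3} + \frac{u}{3}$ ($M{\left(u \right)} = -1 + \frac{u + 2 \left(16 + 5 \cdot 2\right)}{3} = -1 + \frac{u + 2 \left(16 + 10\right)}{3} = -1 + \frac{u + 2 \cdot 26}{3} = -1 + \frac{u + 52}{3} = -1 + \frac{52 + u}{3} = -1 + \left(\frac{52}{3} + \frac{u}{3}\right) = \frac{49}{3} + \frac{u}{3}$)
$M{\left(Z{\left(0 \right)} \right)} 773 = \left(\frac{49}{3} + \frac{1}{3} \left(-3\right)\right) 773 = \left(\frac{49}{3} - 1\right) 773 = \frac{46}{3} \cdot 773 = \frac{35558}{3}$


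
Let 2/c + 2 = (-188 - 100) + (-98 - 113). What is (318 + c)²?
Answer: 25381587856/251001 ≈ 1.0112e+5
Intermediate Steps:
c = -2/501 (c = 2/(-2 + ((-188 - 100) + (-98 - 113))) = 2/(-2 + (-288 - 211)) = 2/(-2 - 499) = 2/(-501) = 2*(-1/501) = -2/501 ≈ -0.0039920)
(318 + c)² = (318 - 2/501)² = (159316/501)² = 25381587856/251001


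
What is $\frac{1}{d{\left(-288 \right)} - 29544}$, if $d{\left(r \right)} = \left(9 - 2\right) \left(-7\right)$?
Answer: $- \frac{1}{29593} \approx -3.3792 \cdot 10^{-5}$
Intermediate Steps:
$d{\left(r \right)} = -49$ ($d{\left(r \right)} = 7 \left(-7\right) = -49$)
$\frac{1}{d{\left(-288 \right)} - 29544} = \frac{1}{-49 - 29544} = \frac{1}{-29593} = - \frac{1}{29593}$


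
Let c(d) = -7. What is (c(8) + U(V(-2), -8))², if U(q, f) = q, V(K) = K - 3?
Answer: 144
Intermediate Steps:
V(K) = -3 + K
(c(8) + U(V(-2), -8))² = (-7 + (-3 - 2))² = (-7 - 5)² = (-12)² = 144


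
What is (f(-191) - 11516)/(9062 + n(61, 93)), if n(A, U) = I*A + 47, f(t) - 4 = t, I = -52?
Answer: -3901/1979 ≈ -1.9712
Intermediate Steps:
f(t) = 4 + t
n(A, U) = 47 - 52*A (n(A, U) = -52*A + 47 = 47 - 52*A)
(f(-191) - 11516)/(9062 + n(61, 93)) = ((4 - 191) - 11516)/(9062 + (47 - 52*61)) = (-187 - 11516)/(9062 + (47 - 3172)) = -11703/(9062 - 3125) = -11703/5937 = -11703*1/5937 = -3901/1979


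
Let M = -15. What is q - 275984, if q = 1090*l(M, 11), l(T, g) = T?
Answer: -292334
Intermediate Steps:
q = -16350 (q = 1090*(-15) = -16350)
q - 275984 = -16350 - 275984 = -292334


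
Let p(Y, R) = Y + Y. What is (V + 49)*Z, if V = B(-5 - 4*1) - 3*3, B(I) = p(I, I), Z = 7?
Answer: 154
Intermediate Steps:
p(Y, R) = 2*Y
B(I) = 2*I
V = -27 (V = 2*(-5 - 4*1) - 3*3 = 2*(-5 - 4) - 9 = 2*(-9) - 9 = -18 - 9 = -27)
(V + 49)*Z = (-27 + 49)*7 = 22*7 = 154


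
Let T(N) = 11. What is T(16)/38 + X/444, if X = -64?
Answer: 613/4218 ≈ 0.14533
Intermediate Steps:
T(16)/38 + X/444 = 11/38 - 64/444 = 11*(1/38) - 64*1/444 = 11/38 - 16/111 = 613/4218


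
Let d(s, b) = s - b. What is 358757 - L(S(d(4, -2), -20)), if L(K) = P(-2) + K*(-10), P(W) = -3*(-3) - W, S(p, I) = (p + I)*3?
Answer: 358326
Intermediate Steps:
S(p, I) = 3*I + 3*p (S(p, I) = (I + p)*3 = 3*I + 3*p)
P(W) = 9 - W
L(K) = 11 - 10*K (L(K) = (9 - 1*(-2)) + K*(-10) = (9 + 2) - 10*K = 11 - 10*K)
358757 - L(S(d(4, -2), -20)) = 358757 - (11 - 10*(3*(-20) + 3*(4 - 1*(-2)))) = 358757 - (11 - 10*(-60 + 3*(4 + 2))) = 358757 - (11 - 10*(-60 + 3*6)) = 358757 - (11 - 10*(-60 + 18)) = 358757 - (11 - 10*(-42)) = 358757 - (11 + 420) = 358757 - 1*431 = 358757 - 431 = 358326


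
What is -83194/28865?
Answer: -83194/28865 ≈ -2.8822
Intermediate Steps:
-83194/28865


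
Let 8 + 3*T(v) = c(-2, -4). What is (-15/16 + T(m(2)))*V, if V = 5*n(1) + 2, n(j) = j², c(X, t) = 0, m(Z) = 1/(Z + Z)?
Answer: -1211/48 ≈ -25.229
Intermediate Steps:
m(Z) = 1/(2*Z)
T(v) = -8/3 (T(v) = -8/3 + (⅓)*0 = -8/3 + 0 = -8/3)
V = 7 (V = 5*1² + 2 = 5*1 + 2 = 5 + 2 = 7)
(-15/16 + T(m(2)))*V = (-15/16 - 8/3)*7 = -173/48*7 = -1211/48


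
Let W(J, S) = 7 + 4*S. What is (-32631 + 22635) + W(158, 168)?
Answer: -9317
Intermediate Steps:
(-32631 + 22635) + W(158, 168) = (-32631 + 22635) + (7 + 4*168) = -9996 + (7 + 672) = -9996 + 679 = -9317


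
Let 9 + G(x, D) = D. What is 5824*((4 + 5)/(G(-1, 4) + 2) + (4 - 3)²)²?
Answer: 23296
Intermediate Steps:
G(x, D) = -9 + D
5824*((4 + 5)/(G(-1, 4) + 2) + (4 - 3)²)² = 5824*((4 + 5)/((-9 + 4) + 2) + (4 - 3)²)² = 5824*(9/(-5 + 2) + 1²)² = 5824*(9/(-3) + 1)² = 5824*(9*(-⅓) + 1)² = 5824*(-3 + 1)² = 5824*(-2)² = 5824*4 = 23296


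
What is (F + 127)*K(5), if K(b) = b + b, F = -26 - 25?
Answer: 760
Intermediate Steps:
F = -51
K(b) = 2*b
(F + 127)*K(5) = (-51 + 127)*(2*5) = 76*10 = 760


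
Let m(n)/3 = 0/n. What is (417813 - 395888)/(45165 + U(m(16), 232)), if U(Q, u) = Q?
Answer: 4385/9033 ≈ 0.48544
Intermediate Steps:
m(n) = 0 (m(n) = 3*(0/n) = 3*0 = 0)
(417813 - 395888)/(45165 + U(m(16), 232)) = (417813 - 395888)/(45165 + 0) = 21925/45165 = 21925*(1/45165) = 4385/9033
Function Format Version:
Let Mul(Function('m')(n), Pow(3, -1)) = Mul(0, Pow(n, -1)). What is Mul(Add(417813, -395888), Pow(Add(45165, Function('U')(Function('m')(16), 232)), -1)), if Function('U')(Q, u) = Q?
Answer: Rational(4385, 9033) ≈ 0.48544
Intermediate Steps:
Function('m')(n) = 0 (Function('m')(n) = Mul(3, Mul(0, Pow(n, -1))) = Mul(3, 0) = 0)
Mul(Add(417813, -395888), Pow(Add(45165, Function('U')(Function('m')(16), 232)), -1)) = Mul(Add(417813, -395888), Pow(Add(45165, 0), -1)) = Mul(21925, Pow(45165, -1)) = Mul(21925, Rational(1, 45165)) = Rational(4385, 9033)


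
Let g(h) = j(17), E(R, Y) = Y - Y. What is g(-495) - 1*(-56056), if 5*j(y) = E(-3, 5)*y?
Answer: 56056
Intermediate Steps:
E(R, Y) = 0
j(y) = 0 (j(y) = (0*y)/5 = (⅕)*0 = 0)
g(h) = 0
g(-495) - 1*(-56056) = 0 - 1*(-56056) = 0 + 56056 = 56056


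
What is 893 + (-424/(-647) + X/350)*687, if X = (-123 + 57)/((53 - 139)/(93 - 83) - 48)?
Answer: 8622697532/6408535 ≈ 1345.5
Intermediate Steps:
X = 330/283 (X = -66/(-86/10 - 48) = -66/(-86*⅒ - 48) = -66/(-43/5 - 48) = -66/(-283/5) = -66*(-5/283) = 330/283 ≈ 1.1661)
893 + (-424/(-647) + X/350)*687 = 893 + (-424/(-647) + (330/283)/350)*687 = 893 + (-424*(-1/647) + (330/283)*(1/350))*687 = 893 + (424/647 + 33/9905)*687 = 893 + (4221071/6408535)*687 = 893 + 2899875777/6408535 = 8622697532/6408535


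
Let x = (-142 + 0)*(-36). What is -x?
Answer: -5112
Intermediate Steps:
x = 5112 (x = -142*(-36) = 5112)
-x = -1*5112 = -5112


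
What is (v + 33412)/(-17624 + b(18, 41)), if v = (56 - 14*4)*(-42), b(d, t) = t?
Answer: -33412/17583 ≈ -1.9002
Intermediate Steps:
v = 0 (v = (56 - 56)*(-42) = 0*(-42) = 0)
(v + 33412)/(-17624 + b(18, 41)) = (0 + 33412)/(-17624 + 41) = 33412/(-17583) = 33412*(-1/17583) = -33412/17583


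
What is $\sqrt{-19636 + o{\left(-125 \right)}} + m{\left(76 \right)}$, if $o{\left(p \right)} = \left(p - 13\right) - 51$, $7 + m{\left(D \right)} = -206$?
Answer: $-213 + 5 i \sqrt{793} \approx -213.0 + 140.8 i$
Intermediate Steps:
$m{\left(D \right)} = -213$ ($m{\left(D \right)} = -7 - 206 = -213$)
$o{\left(p \right)} = -64 + p$ ($o{\left(p \right)} = \left(-13 + p\right) - 51 = -64 + p$)
$\sqrt{-19636 + o{\left(-125 \right)}} + m{\left(76 \right)} = \sqrt{-19636 - 189} - 213 = \sqrt{-19825} - 213 = 5 i \sqrt{793} - 213 = -213 + 5 i \sqrt{793}$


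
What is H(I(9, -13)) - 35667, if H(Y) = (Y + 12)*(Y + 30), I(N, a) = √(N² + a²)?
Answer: -35057 + 210*√10 ≈ -34393.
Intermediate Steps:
H(Y) = (12 + Y)*(30 + Y)
H(I(9, -13)) - 35667 = (360 + (√(9² + (-13)²))² + 42*√(9² + (-13)²)) - 35667 = (360 + (√(81 + 169))² + 42*√(81 + 169)) - 35667 = (360 + (√250)² + 42*√250) - 35667 = (360 + (5*√10)² + 42*(5*√10)) - 35667 = (360 + 250 + 210*√10) - 35667 = (610 + 210*√10) - 35667 = -35057 + 210*√10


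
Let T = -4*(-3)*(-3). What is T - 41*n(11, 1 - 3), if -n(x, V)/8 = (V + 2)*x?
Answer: -36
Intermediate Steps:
T = -36 (T = 12*(-3) = -36)
n(x, V) = -8*x*(2 + V) (n(x, V) = -8*(V + 2)*x = -8*(2 + V)*x = -8*x*(2 + V))
T - 41*n(11, 1 - 3) = -36 - (-328)*11*(2 + (1 - 3)) = -36 - (-328)*11*(2 - 2) = -36 - (-328)*11*0 = -36 - 41*0 = -36 + 0 = -36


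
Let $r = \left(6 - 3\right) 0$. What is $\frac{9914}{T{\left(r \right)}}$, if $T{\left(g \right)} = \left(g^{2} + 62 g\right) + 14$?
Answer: $\frac{4957}{7} \approx 708.14$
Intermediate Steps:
$r = 0$ ($r = 3 \cdot 0 = 0$)
$T{\left(g \right)} = 14 + g^{2} + 62 g$
$\frac{9914}{T{\left(r \right)}} = \frac{9914}{14 + 0^{2} + 62 \cdot 0} = \frac{9914}{14 + 0 + 0} = \frac{9914}{14} = 9914 \cdot \frac{1}{14} = \frac{4957}{7}$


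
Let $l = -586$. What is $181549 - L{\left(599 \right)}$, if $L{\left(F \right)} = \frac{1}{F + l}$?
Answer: $\frac{2360136}{13} \approx 1.8155 \cdot 10^{5}$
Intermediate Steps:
$L{\left(F \right)} = \frac{1}{-586 + F}$ ($L{\left(F \right)} = \frac{1}{F - 586} = \frac{1}{-586 + F}$)
$181549 - L{\left(599 \right)} = 181549 - \frac{1}{-586 + 599} = 181549 - \frac{1}{13} = \frac{2360136}{13}$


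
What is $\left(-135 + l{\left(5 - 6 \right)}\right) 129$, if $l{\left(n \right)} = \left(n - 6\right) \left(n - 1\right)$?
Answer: $-15609$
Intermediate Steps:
$l{\left(n \right)} = \left(-1 + n\right) \left(-6 + n\right)$ ($l{\left(n \right)} = \left(-6 + n\right) \left(-1 + n\right) = \left(-1 + n\right) \left(-6 + n\right)$)
$\left(-135 + l{\left(5 - 6 \right)}\right) 129 = \left(-135 + \left(6 + \left(5 - 6\right)^{2} - 7 \left(5 - 6\right)\right)\right) 129 = \left(-135 + \left(6 + \left(-1\right)^{2} - -7\right)\right) 129 = \left(-135 + \left(6 + 1 + 7\right)\right) 129 = \left(-135 + 14\right) 129 = \left(-121\right) 129 = -15609$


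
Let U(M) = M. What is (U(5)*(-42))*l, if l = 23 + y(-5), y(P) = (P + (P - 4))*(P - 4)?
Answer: -31290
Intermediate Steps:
y(P) = (-4 + P)*(-4 + 2*P) (y(P) = (P + (-4 + P))*(-4 + P) = (-4 + 2*P)*(-4 + P) = (-4 + P)*(-4 + 2*P))
l = 149 (l = 23 + (16 - 12*(-5) + 2*(-5)²) = 23 + (16 + 60 + 2*25) = 23 + (16 + 60 + 50) = 23 + 126 = 149)
(U(5)*(-42))*l = (5*(-42))*149 = -210*149 = -31290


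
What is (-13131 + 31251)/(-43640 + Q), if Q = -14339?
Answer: -18120/57979 ≈ -0.31253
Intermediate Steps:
(-13131 + 31251)/(-43640 + Q) = (-13131 + 31251)/(-43640 - 14339) = 18120/(-57979) = 18120*(-1/57979) = -18120/57979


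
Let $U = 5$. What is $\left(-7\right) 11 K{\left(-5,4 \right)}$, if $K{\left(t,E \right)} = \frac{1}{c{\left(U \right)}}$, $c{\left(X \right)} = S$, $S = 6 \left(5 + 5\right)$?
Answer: $- \frac{77}{60} \approx -1.2833$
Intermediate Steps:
$S = 60$ ($S = 6 \cdot 10 = 60$)
$c{\left(X \right)} = 60$
$K{\left(t,E \right)} = \frac{1}{60}$
$\left(-7\right) 11 K{\left(-5,4 \right)} = \left(-7\right) 11 \cdot \frac{1}{60} = \left(-77\right) \frac{1}{60} = - \frac{77}{60}$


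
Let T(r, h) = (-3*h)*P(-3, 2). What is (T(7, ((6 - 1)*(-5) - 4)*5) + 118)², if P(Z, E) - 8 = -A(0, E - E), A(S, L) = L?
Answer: 12945604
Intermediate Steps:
P(Z, E) = 8 (P(Z, E) = 8 - (E - E) = 8 - 1*0 = 8 + 0 = 8)
T(r, h) = -24*h (T(r, h) = -3*h*8 = -24*h)
(T(7, ((6 - 1)*(-5) - 4)*5) + 118)² = (-24*((6 - 1)*(-5) - 4)*5 + 118)² = (-24*(5*(-5) - 4)*5 + 118)² = (-24*(-25 - 4)*5 + 118)² = (-(-696)*5 + 118)² = (-24*(-145) + 118)² = (3480 + 118)² = 3598² = 12945604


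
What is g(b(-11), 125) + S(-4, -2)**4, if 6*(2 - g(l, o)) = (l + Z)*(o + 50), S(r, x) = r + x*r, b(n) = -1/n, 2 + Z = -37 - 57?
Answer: 201653/66 ≈ 3055.3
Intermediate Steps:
Z = -96 (Z = -2 + (-37 - 57) = -2 - 94 = -96)
S(r, x) = r + r*x
g(l, o) = 2 - (-96 + l)*(50 + o)/6 (g(l, o) = 2 - (l - 96)*(o + 50)/6 = 2 - (-96 + l)*(50 + o)/6)
g(b(-11), 125) + S(-4, -2)**4 = (802 + 16*125 - (-25)/(3*(-11)) - 1/6*(-1/(-11))*125) + (-4*(1 - 2))**4 = (802 + 2000 - (-25)*(-1)/(3*11) - 1/6*(-1*(-1/11))*125) + (-4*(-1))**4 = (802 + 2000 - 25/3*1/11 - 1/6*1/11*125) + 4**4 = (802 + 2000 - 25/33 - 125/66) + 256 = 184757/66 + 256 = 201653/66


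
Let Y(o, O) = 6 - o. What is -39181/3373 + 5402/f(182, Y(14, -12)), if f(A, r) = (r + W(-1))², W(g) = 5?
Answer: 17868317/30357 ≈ 588.61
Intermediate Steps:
f(A, r) = (5 + r)² (f(A, r) = (r + 5)² = (5 + r)²)
-39181/3373 + 5402/f(182, Y(14, -12)) = -39181/3373 + 5402/((5 + (6 - 1*14))²) = -39181*1/3373 + 5402/((5 + (6 - 14))²) = -39181/3373 + 5402/((5 - 8)²) = -39181/3373 + 5402/((-3)²) = -39181/3373 + 5402/9 = 17868317/30357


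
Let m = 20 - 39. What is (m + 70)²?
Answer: 2601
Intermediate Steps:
m = -19
(m + 70)² = (-19 + 70)² = 51² = 2601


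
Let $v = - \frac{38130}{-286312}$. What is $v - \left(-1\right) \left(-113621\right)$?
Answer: $- \frac{16265508811}{143156} \approx -1.1362 \cdot 10^{5}$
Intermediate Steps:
$v = \frac{19065}{143156}$ ($v = \left(-38130\right) \left(- \frac{1}{286312}\right) = \frac{19065}{143156} \approx 0.13318$)
$v - \left(-1\right) \left(-113621\right) = \frac{19065}{143156} - \left(-1\right) \left(-113621\right) = \frac{19065}{143156} - 113621 = - \frac{16265508811}{143156}$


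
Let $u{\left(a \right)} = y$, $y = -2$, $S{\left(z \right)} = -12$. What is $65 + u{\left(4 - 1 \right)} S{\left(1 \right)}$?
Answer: $89$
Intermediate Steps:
$u{\left(a \right)} = -2$
$65 + u{\left(4 - 1 \right)} S{\left(1 \right)} = 65 - -24 = 65 + 24 = 89$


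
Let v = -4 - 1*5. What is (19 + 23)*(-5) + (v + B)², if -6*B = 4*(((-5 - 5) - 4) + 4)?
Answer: -1841/9 ≈ -204.56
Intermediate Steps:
v = -9 (v = -4 - 5 = -9)
B = 20/3 (B = -2*(((-5 - 5) - 4) + 4)/3 = -2*((-10 - 4) + 4)/3 = -2*(-14 + 4)/3 = -2*(-10)/3 = -⅙*(-40) = 20/3 ≈ 6.6667)
(19 + 23)*(-5) + (v + B)² = (19 + 23)*(-5) + (-9 + 20/3)² = 42*(-5) + (-7/3)² = -210 + 49/9 = -1841/9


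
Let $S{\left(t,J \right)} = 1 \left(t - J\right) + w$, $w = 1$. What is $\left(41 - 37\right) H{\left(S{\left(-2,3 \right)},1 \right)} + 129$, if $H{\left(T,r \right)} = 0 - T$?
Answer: $145$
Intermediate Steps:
$S{\left(t,J \right)} = 1 + t - J$ ($S{\left(t,J \right)} = 1 \left(t - J\right) + 1 = \left(t - J\right) + 1 = 1 + t - J$)
$H{\left(T,r \right)} = - T$
$\left(41 - 37\right) H{\left(S{\left(-2,3 \right)},1 \right)} + 129 = \left(41 - 37\right) \left(- (1 - 2 - 3)\right) + 129 = 4 \left(- (1 - 2 - 3)\right) + 129 = 4 \left(\left(-1\right) \left(-4\right)\right) + 129 = 4 \cdot 4 + 129 = 16 + 129 = 145$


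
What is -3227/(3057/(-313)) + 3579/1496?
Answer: 1521977299/4573272 ≈ 332.80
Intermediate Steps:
-3227/(3057/(-313)) + 3579/1496 = -3227/(3057*(-1/313)) + 3579*(1/1496) = -3227/(-3057/313) + 3579/1496 = -3227*(-313/3057) + 3579/1496 = 1010051/3057 + 3579/1496 = 1521977299/4573272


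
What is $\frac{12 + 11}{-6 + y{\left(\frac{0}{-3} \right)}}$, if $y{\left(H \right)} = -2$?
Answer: $- \frac{23}{8} \approx -2.875$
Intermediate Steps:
$\frac{12 + 11}{-6 + y{\left(\frac{0}{-3} \right)}} = \frac{12 + 11}{-6 - 2} = \frac{1}{-8} \cdot 23 = \left(- \frac{1}{8}\right) 23 = - \frac{23}{8}$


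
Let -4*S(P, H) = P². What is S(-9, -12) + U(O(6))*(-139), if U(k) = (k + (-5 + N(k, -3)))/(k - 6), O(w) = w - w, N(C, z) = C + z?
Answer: -2467/12 ≈ -205.58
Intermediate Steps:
S(P, H) = -P²/4
O(w) = 0
U(k) = (-8 + 2*k)/(-6 + k) (U(k) = (k + (-5 + (k - 3)))/(k - 6) = (k + (-5 + (-3 + k)))/(-6 + k) = (k + (-8 + k))/(-6 + k) = (-8 + 2*k)/(-6 + k))
S(-9, -12) + U(O(6))*(-139) = -¼*(-9)² + (2*(-4 + 0)/(-6 + 0))*(-139) = -¼*81 + (2*(-4)/(-6))*(-139) = -81/4 + (2*(-⅙)*(-4))*(-139) = -81/4 + (4/3)*(-139) = -81/4 - 556/3 = -2467/12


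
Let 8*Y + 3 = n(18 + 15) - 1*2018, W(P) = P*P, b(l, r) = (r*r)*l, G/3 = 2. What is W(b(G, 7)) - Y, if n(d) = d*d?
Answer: 173105/2 ≈ 86553.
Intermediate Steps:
G = 6 (G = 3*2 = 6)
n(d) = d²
b(l, r) = l*r² (b(l, r) = r²*l = l*r²)
W(P) = P²
Y = -233/2 (Y = -3/8 + ((18 + 15)² - 1*2018)/8 = -3/8 + (33² - 2018)/8 = -3/8 + (1089 - 2018)/8 = -3/8 + (⅛)*(-929) = -3/8 - 929/8 = -233/2 ≈ -116.50)
W(b(G, 7)) - Y = (6*7²)² - 1*(-233/2) = (6*49)² + 233/2 = 294² + 233/2 = 86436 + 233/2 = 173105/2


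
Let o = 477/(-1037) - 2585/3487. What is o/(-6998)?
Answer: 197452/1150222771 ≈ 0.00017166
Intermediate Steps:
o = -394904/328729 (o = 477*(-1/1037) - 2585*1/3487 = -477/1037 - 235/317 = -394904/328729 ≈ -1.2013)
o/(-6998) = -394904/328729/(-6998) = -394904/328729*(-1/6998) = 197452/1150222771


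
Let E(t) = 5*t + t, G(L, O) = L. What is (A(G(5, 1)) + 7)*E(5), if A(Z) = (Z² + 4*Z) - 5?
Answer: 1410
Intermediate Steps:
A(Z) = -5 + Z² + 4*Z
E(t) = 6*t
(A(G(5, 1)) + 7)*E(5) = ((-5 + 5² + 4*5) + 7)*(6*5) = ((-5 + 25 + 20) + 7)*30 = (40 + 7)*30 = 47*30 = 1410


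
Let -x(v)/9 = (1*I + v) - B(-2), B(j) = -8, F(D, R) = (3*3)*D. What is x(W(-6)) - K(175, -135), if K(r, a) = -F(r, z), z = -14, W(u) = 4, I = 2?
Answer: 1449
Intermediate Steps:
F(D, R) = 9*D
K(r, a) = -9*r
x(v) = -90 - 9*v (x(v) = -9*((1*2 + v) - 1*(-8)) = -9*((2 + v) + 8) = -9*(10 + v) = -90 - 9*v)
x(W(-6)) - K(175, -135) = (-90 - 9*4) - (-9)*175 = (-90 - 36) - 1*(-1575) = -126 + 1575 = 1449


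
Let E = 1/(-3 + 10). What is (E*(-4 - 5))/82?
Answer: -9/574 ≈ -0.015679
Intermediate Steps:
E = ⅐ (E = 1/7 = ⅐ ≈ 0.14286)
(E*(-4 - 5))/82 = ((-4 - 5)/7)/82 = ((⅐)*(-9))*(1/82) = -9/7*1/82 = -9/574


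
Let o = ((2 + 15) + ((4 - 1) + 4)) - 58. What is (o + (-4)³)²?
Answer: 9604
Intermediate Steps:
o = -34 (o = (17 + (3 + 4)) - 58 = (17 + 7) - 58 = 24 - 58 = -34)
(o + (-4)³)² = (-34 + (-4)³)² = (-34 - 64)² = (-98)² = 9604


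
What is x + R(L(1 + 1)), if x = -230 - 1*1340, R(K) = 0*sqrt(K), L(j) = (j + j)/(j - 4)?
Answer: -1570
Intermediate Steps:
L(j) = 2*j/(-4 + j) (L(j) = (2*j)/(-4 + j) = 2*j/(-4 + j))
R(K) = 0
x = -1570 (x = -230 - 1340 = -1570)
x + R(L(1 + 1)) = -1570 + 0 = -1570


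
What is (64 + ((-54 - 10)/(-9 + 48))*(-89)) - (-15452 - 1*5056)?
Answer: 808004/39 ≈ 20718.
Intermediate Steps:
(64 + ((-54 - 10)/(-9 + 48))*(-89)) - (-15452 - 1*5056) = (64 - 64/39*(-89)) - (-15452 - 5056) = (64 - 64*1/39*(-89)) - 1*(-20508) = (64 - 64/39*(-89)) + 20508 = (64 + 5696/39) + 20508 = 8192/39 + 20508 = 808004/39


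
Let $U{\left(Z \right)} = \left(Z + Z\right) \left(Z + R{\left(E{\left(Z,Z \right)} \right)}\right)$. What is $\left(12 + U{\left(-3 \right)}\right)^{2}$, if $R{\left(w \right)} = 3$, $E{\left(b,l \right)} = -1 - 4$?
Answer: $144$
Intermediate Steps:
$E{\left(b,l \right)} = -5$ ($E{\left(b,l \right)} = -1 - 4 = -5$)
$U{\left(Z \right)} = 2 Z \left(3 + Z\right)$ ($U{\left(Z \right)} = \left(Z + Z\right) \left(Z + 3\right) = 2 Z \left(3 + Z\right)$)
$\left(12 + U{\left(-3 \right)}\right)^{2} = \left(12 + 2 \left(-3\right) \left(3 - 3\right)\right)^{2} = \left(12 + 2 \left(-3\right) 0\right)^{2} = \left(12 + 0\right)^{2} = 12^{2} = 144$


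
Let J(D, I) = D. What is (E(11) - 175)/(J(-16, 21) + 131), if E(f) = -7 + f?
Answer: -171/115 ≈ -1.4870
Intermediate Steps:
(E(11) - 175)/(J(-16, 21) + 131) = ((-7 + 11) - 175)/(-16 + 131) = (4 - 175)/115 = -171*1/115 = -171/115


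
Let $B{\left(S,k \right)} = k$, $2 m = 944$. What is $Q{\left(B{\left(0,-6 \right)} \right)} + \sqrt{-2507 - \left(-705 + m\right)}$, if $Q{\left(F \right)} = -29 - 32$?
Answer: $-61 + i \sqrt{2274} \approx -61.0 + 47.686 i$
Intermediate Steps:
$m = 472$ ($m = \frac{1}{2} \cdot 944 = 472$)
$Q{\left(F \right)} = -61$
$Q{\left(B{\left(0,-6 \right)} \right)} + \sqrt{-2507 - \left(-705 + m\right)} = -61 + \sqrt{-2507 + \left(705 - 472\right)} = -61 + \sqrt{-2507 + 233} = -61 + \sqrt{-2274} = -61 + i \sqrt{2274}$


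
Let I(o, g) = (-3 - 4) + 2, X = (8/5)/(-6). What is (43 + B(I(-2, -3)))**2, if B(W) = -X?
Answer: 421201/225 ≈ 1872.0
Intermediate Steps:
X = -4/15 (X = (8*(1/5))*(-1/6) = (8/5)*(-1/6) = -4/15 ≈ -0.26667)
I(o, g) = -5 (I(o, g) = -7 + 2 = -5)
B(W) = 4/15 (B(W) = -1*(-4/15) = 4/15)
(43 + B(I(-2, -3)))**2 = (43 + 4/15)**2 = (649/15)**2 = 421201/225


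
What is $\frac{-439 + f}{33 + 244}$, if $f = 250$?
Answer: $- \frac{189}{277} \approx -0.68231$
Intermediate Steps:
$\frac{-439 + f}{33 + 244} = \frac{-439 + 250}{33 + 244} = - \frac{189}{277}$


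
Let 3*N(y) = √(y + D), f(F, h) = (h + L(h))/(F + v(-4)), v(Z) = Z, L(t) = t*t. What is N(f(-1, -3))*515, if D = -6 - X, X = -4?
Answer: 412*I*√5/3 ≈ 307.09*I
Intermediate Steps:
L(t) = t²
D = -2 (D = -6 - 1*(-4) = -6 + 4 = -2)
f(F, h) = (h + h²)/(-4 + F) (f(F, h) = (h + h²)/(F - 4) = (h + h²)/(-4 + F))
N(y) = √(-2 + y)/3 (N(y) = √(y - 2)/3 = √(-2 + y)/3)
N(f(-1, -3))*515 = (√(-2 - 3*(1 - 3)/(-4 - 1))/3)*515 = (√(-2 - 3*(-2)/(-5))/3)*515 = (√(-2 - 3*(-⅕)*(-2))/3)*515 = (√(-2 - 6/5)/3)*515 = (√(-16/5)/3)*515 = ((4*I*√5/5)/3)*515 = (4*I*√5/15)*515 = 412*I*√5/3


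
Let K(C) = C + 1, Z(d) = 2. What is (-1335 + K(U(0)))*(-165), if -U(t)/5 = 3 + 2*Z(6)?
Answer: 225885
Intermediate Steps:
U(t) = -35 (U(t) = -5*(3 + 2*2) = -5*(3 + 4) = -5*7 = -35)
K(C) = 1 + C
(-1335 + K(U(0)))*(-165) = (-1335 + (1 - 35))*(-165) = (-1335 - 34)*(-165) = -1369*(-165) = 225885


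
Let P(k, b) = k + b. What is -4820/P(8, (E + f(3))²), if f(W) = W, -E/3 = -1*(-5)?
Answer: -1205/38 ≈ -31.711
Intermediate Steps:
E = -15 (E = -(-3)*(-5) = -3*5 = -15)
P(k, b) = b + k
-4820/P(8, (E + f(3))²) = -4820/((-15 + 3)² + 8) = -4820/((-12)² + 8) = -4820/(144 + 8) = -4820/152 = (1/152)*(-4820) = -1205/38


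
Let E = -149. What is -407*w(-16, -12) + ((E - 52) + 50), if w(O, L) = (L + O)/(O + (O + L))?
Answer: -410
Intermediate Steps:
w(O, L) = (L + O)/(L + 2*O) (w(O, L) = (L + O)/(O + (L + O)) = (L + O)/(L + 2*O))
-407*w(-16, -12) + ((E - 52) + 50) = -407*(-12 - 16)/(-12 + 2*(-16)) + ((-149 - 52) + 50) = -407*(-28)/(-12 - 32) + (-201 + 50) = -407*(-28)/(-44) - 151 = -(-37)*(-28)/4 - 151 = -407*7/11 - 151 = -259 - 151 = -410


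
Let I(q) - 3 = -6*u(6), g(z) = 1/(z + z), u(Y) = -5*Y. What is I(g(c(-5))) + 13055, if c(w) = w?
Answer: 13238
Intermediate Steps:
g(z) = 1/(2*z)
I(q) = 183 (I(q) = 3 - (-30)*6 = 3 - 6*(-30) = 3 + 180 = 183)
I(g(c(-5))) + 13055 = 183 + 13055 = 13238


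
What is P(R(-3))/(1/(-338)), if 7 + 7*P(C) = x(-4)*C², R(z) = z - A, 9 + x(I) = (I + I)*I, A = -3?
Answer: 338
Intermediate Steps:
x(I) = -9 + 2*I² (x(I) = -9 + (I + I)*I = -9 + (2*I)*I = -9 + 2*I²)
R(z) = 3 + z (R(z) = z - 1*(-3) = z + 3 = 3 + z)
P(C) = -1 + 23*C²/7 (P(C) = -1 + ((-9 + 2*(-4)²)*C²)/7 = -1 + ((-9 + 2*16)*C²)/7 = -1 + ((-9 + 32)*C²)/7 = -1 + (23*C²)/7 = -1 + 23*C²/7)
P(R(-3))/(1/(-338)) = (-1 + 23*(3 - 3)²/7)/(1/(-338)) = (-1 + (23/7)*0²)/(-1/338) = (-1 + (23/7)*0)*(-338) = (-1 + 0)*(-338) = -1*(-338) = 338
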